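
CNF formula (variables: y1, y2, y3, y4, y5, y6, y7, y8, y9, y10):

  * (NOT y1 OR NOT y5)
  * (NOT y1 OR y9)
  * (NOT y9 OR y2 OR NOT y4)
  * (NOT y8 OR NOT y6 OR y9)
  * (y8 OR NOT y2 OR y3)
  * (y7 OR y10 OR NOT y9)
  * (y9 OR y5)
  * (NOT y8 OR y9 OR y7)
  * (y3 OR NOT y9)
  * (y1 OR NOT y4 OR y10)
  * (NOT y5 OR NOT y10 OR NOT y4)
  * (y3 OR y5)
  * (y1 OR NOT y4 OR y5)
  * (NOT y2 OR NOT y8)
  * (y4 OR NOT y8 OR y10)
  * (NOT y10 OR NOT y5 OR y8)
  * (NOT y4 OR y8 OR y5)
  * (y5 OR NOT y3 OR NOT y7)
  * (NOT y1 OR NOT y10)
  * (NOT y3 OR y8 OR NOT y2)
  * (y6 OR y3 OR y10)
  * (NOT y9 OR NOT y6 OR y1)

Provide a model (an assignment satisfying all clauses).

y1=0  y2=0  y3=0  y4=0  y5=1  y6=1  y7=0  y8=0  y9=0  y10=0

Set y1 = False and propagate.
Try y2 = False.
The remaining clauses are satisfied by y3 = False, y4 = False, y5 = True, y6 = True, y7 = False, y8 = False, y9 = False, y10 = False.
Every clause has at least one true literal under this assignment.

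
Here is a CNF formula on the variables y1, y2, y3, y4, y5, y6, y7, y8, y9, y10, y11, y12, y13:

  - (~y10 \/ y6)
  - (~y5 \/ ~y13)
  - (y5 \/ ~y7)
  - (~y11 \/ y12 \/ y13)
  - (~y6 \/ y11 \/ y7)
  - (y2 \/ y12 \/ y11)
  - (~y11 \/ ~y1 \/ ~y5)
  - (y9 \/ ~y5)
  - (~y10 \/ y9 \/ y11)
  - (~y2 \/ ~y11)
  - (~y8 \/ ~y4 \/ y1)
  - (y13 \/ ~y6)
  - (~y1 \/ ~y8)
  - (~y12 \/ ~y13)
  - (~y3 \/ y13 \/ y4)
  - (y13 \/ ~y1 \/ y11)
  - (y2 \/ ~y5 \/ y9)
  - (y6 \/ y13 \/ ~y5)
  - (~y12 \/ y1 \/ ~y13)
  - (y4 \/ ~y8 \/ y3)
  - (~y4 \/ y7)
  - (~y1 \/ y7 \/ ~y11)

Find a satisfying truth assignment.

y1=False, y2=False, y3=False, y4=False, y5=False, y6=False, y7=False, y8=False, y9=False, y10=False, y11=True, y12=False, y13=True

Check each clause:
  1. (~y10 \/ y6) — ~y10 is true.
  2. (~y5 \/ ~y13) — ~y5 is true.
  3. (y5 \/ ~y7) — ~y7 is true.
  4. (y12 \/ ~y11 \/ y13) — y13 is true.
  5. (y11 \/ ~y6 \/ y7) — ~y6 is true.
  6. (y2 \/ y12 \/ y11) — y11 is true.
  7. (~y5 \/ ~y1 \/ ~y11) — ~y5 is true.
  8. (y9 \/ ~y5) — ~y5 is true.
  9. (~y10 \/ y11 \/ y9) — y11 is true.
  10. (~y11 \/ ~y2) — ~y2 is true.
  11. (y1 \/ ~y8 \/ ~y4) — ~y8 is true.
  12. (y13 \/ ~y6) — ~y6 is true.
  13. (~y1 \/ ~y8) — ~y8 is true.
  14. (~y12 \/ ~y13) — ~y12 is true.
  15. (y4 \/ y13 \/ ~y3) — ~y3 is true.
  16. (y13 \/ y11 \/ ~y1) — y11 is true.
  17. (~y5 \/ y9 \/ y2) — ~y5 is true.
  18. (y13 \/ y6 \/ ~y5) — ~y5 is true.
  19. (~y13 \/ ~y12 \/ y1) — ~y12 is true.
  20. (~y8 \/ y4 \/ y3) — ~y8 is true.
  21. (~y4 \/ y7) — ~y4 is true.
  22. (~y1 \/ y7 \/ ~y11) — ~y1 is true.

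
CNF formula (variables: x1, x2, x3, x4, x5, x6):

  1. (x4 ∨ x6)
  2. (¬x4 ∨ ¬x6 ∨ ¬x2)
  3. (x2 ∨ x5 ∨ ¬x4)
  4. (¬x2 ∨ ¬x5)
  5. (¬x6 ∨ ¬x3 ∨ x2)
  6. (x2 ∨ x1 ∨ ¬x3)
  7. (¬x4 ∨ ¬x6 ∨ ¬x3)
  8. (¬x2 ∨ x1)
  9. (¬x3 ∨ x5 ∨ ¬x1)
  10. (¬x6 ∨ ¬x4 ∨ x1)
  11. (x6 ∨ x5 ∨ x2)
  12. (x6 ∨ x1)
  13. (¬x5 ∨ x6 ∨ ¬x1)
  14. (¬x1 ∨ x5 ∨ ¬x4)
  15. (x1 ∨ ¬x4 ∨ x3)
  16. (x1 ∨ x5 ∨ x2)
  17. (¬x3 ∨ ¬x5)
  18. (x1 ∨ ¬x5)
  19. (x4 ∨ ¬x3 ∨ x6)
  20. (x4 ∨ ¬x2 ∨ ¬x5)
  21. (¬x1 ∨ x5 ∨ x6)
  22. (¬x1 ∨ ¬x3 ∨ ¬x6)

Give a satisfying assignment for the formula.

x1=True, x2=True, x3=False, x4=False, x5=False, x6=True

Check each clause:
  1. (x4 ∨ x6) — x6 is true.
  2. (¬x6 ∨ ¬x2 ∨ ¬x4) — ¬x4 is true.
  3. (¬x4 ∨ x5 ∨ x2) — x2 is true.
  4. (¬x5 ∨ ¬x2) — ¬x5 is true.
  5. (¬x3 ∨ ¬x6 ∨ x2) — x2 is true.
  6. (x2 ∨ x1 ∨ ¬x3) — x1 is true.
  7. (¬x6 ∨ ¬x3 ∨ ¬x4) — ¬x4 is true.
  8. (x1 ∨ ¬x2) — x1 is true.
  9. (¬x3 ∨ ¬x1 ∨ x5) — ¬x3 is true.
  10. (x1 ∨ ¬x4 ∨ ¬x6) — x1 is true.
  11. (x2 ∨ x5 ∨ x6) — x2 is true.
  12. (x1 ∨ x6) — x1 is true.
  13. (¬x1 ∨ ¬x5 ∨ x6) — ¬x5 is true.
  14. (¬x4 ∨ x5 ∨ ¬x1) — ¬x4 is true.
  15. (x3 ∨ ¬x4 ∨ x1) — x1 is true.
  16. (x5 ∨ x2 ∨ x1) — x1 is true.
  17. (¬x3 ∨ ¬x5) — ¬x5 is true.
  18. (¬x5 ∨ x1) — x1 is true.
  19. (¬x3 ∨ x4 ∨ x6) — ¬x3 is true.
  20. (¬x5 ∨ ¬x2 ∨ x4) — ¬x5 is true.
  21. (x5 ∨ ¬x1 ∨ x6) — x6 is true.
  22. (¬x1 ∨ ¬x6 ∨ ¬x3) — ¬x3 is true.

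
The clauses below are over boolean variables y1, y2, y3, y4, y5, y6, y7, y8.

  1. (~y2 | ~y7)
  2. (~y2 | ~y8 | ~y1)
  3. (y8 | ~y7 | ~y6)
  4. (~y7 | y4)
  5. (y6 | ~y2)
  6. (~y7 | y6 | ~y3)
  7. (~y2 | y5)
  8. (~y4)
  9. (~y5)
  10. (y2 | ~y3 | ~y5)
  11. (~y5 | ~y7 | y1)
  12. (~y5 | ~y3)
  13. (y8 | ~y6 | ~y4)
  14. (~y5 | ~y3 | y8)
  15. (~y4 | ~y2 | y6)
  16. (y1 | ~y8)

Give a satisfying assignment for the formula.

y1 = 1, y2 = 0, y3 = 0, y4 = 0, y5 = 0, y6 = 1, y7 = 0, y8 = 0

Check each clause:
  1. (~y7 | ~y2) — ~y7 is true.
  2. (~y8 | ~y2 | ~y1) — ~y8 is true.
  3. (~y7 | y8 | ~y6) — ~y7 is true.
  4. (~y7 | y4) — ~y7 is true.
  5. (~y2 | y6) — y6 is true.
  6. (~y7 | y6 | ~y3) — ~y7 is true.
  7. (y5 | ~y2) — ~y2 is true.
  8. (~y4) — ~y4 is true.
  9. (~y5) — ~y5 is true.
  10. (~y3 | y2 | ~y5) — ~y5 is true.
  11. (y1 | ~y5 | ~y7) — y1 is true.
  12. (~y5 | ~y3) — ~y5 is true.
  13. (~y4 | y8 | ~y6) — ~y4 is true.
  14. (y8 | ~y3 | ~y5) — ~y5 is true.
  15. (y6 | ~y4 | ~y2) — ~y4 is true.
  16. (~y8 | y1) — ~y8 is true.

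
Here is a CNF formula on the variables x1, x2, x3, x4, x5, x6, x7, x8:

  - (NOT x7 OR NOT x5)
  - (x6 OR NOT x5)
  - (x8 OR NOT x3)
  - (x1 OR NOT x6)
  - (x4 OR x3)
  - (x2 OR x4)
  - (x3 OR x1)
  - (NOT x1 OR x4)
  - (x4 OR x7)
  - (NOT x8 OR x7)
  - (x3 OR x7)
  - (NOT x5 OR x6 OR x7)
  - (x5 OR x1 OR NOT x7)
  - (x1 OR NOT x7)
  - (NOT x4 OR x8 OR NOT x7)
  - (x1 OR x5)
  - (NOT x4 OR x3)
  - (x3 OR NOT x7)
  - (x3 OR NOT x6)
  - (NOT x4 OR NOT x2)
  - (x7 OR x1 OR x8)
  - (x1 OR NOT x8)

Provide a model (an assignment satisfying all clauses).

Branch on x1: take x1 = True.
  then x4 is forced to True.
  then x3 is forced to True.
  then x8 is forced to True.
  then x7 is forced to True.
  then x5 is forced to False.
  then x2 is forced to False.
x6 is now unconstrained; take x6 = False.

x1=True, x2=False, x3=True, x4=True, x5=False, x6=False, x7=True, x8=True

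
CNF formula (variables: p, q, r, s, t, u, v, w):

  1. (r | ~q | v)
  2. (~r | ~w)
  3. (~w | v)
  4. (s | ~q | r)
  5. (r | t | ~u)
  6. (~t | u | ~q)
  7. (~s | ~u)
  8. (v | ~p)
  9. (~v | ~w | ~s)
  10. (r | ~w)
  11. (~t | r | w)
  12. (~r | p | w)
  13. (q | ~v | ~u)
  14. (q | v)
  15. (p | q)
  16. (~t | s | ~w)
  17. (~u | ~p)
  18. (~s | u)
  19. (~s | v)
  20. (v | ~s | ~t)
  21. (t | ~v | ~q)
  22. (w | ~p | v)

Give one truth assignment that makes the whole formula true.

p=1  q=0  r=0  s=0  t=0  u=0  v=1  w=0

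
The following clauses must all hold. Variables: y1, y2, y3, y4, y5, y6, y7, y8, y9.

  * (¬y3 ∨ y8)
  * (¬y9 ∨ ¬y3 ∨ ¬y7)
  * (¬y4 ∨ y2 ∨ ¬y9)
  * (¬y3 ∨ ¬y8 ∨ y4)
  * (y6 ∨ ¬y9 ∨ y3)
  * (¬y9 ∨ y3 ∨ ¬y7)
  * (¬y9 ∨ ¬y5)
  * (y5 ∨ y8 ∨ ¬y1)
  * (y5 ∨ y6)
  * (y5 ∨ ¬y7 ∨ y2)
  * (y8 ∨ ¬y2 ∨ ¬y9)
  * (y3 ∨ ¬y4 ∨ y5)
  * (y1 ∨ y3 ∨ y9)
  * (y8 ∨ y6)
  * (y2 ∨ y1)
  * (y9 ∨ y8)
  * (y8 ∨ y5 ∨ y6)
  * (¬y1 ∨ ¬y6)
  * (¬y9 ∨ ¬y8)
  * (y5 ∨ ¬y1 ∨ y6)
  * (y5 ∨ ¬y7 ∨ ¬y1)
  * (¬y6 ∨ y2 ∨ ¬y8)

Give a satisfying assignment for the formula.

y1=True, y2=False, y3=False, y4=False, y5=True, y6=False, y7=False, y8=True, y9=False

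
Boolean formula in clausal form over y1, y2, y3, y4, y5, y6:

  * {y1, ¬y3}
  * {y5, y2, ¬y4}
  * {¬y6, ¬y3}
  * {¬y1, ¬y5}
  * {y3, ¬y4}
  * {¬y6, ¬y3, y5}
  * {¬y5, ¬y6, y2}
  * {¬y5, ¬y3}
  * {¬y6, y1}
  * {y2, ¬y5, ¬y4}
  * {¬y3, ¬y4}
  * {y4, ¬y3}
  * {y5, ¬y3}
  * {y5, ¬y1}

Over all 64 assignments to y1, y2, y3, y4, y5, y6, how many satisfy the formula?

4

Satisfying assignments:
  y1=F y2=F y3=F y4=F y5=F y6=F
  y1=F y2=F y3=F y4=F y5=T y6=F
  y1=F y2=T y3=F y4=F y5=F y6=F
  y1=F y2=T y3=F y4=F y5=T y6=F
Count: 4.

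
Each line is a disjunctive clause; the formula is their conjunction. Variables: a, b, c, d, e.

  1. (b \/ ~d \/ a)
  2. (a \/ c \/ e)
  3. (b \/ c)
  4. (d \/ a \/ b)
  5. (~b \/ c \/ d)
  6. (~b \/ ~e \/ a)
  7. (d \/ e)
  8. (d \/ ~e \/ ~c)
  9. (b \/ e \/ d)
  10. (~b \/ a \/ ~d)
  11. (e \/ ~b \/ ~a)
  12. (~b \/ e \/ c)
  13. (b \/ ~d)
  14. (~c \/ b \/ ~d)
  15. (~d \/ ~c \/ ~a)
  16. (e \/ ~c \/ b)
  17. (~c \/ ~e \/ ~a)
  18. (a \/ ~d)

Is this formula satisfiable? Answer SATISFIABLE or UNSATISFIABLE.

SATISFIABLE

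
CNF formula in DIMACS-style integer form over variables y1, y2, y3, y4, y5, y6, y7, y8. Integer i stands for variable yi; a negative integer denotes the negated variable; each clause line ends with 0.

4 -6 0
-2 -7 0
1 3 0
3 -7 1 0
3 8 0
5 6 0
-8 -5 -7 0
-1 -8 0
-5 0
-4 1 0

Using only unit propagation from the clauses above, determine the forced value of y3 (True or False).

(¬y5) stands alone — y5 = False.
(y5 ∨ y6): since y5 = False, the clause reduces to (y6). y6 = True.
(¬y6 ∨ y4): since y6 = True, the clause reduces to (y4). y4 = True.
(y1 ∨ ¬y4) with y4 = True leaves only y1, so y1 = True.
In (¬y1 ∨ ¬y8), ¬y1 is now false; ¬y8 must hold, so y8 = False.
From (y8 ∨ y3) and y8 = False: y3 = True.

True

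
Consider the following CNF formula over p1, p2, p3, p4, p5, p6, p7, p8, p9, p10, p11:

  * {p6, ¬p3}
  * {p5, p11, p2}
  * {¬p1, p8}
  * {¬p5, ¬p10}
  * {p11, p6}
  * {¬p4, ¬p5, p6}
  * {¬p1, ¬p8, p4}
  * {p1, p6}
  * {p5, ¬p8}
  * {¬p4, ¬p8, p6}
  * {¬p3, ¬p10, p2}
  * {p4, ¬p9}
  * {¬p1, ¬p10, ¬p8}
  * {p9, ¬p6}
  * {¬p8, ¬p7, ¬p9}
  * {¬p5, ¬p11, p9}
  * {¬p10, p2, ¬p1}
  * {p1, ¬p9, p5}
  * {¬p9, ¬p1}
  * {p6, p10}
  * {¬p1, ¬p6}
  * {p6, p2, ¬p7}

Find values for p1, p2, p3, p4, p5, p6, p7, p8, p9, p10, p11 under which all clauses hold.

p1 = F, p2 = T, p3 = F, p4 = T, p5 = T, p6 = T, p7 = F, p8 = F, p9 = T, p10 = F, p11 = F

p2 occurs only positively in the remaining clauses — set p2 = True.
p3 occurs only negated in the remaining clauses — set p3 = False.
Branch on p1: take p1 = False.
  then p6 is forced to True.
  then p9 is forced to True.
  then p4 is forced to True.
  then p5 is forced to True.
  then p10 is forced to False.
Branch on p7: take p7 = False.
p8, p11 are now unconstrained; take p8 = False, p11 = False.
Every clause has at least one true literal under this assignment.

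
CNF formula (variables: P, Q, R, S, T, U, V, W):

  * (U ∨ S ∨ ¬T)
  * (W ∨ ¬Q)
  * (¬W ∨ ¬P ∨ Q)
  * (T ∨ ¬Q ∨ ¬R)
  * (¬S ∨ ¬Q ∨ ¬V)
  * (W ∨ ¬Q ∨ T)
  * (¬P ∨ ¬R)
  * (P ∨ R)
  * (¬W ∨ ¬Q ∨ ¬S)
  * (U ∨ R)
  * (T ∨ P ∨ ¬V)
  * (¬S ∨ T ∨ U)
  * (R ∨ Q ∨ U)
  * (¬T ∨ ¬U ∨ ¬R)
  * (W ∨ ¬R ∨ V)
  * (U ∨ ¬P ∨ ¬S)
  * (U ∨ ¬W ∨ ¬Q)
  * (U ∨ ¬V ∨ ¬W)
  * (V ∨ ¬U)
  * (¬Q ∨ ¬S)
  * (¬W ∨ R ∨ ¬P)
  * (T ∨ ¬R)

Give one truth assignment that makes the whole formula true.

P=False, Q=False, R=True, S=True, T=True, U=False, V=False, W=True

Check each clause:
  1. (U ∨ S ∨ ¬T) — S is true.
  2. (W ∨ ¬Q) — W is true.
  3. (Q ∨ ¬W ∨ ¬P) — ¬P is true.
  4. (¬R ∨ T ∨ ¬Q) — T is true.
  5. (¬S ∨ ¬Q ∨ ¬V) — ¬V is true.
  6. (¬Q ∨ T ∨ W) — W is true.
  7. (¬R ∨ ¬P) — ¬P is true.
  8. (P ∨ R) — R is true.
  9. (¬Q ∨ ¬S ∨ ¬W) — ¬Q is true.
  10. (U ∨ R) — R is true.
  11. (P ∨ T ∨ ¬V) — ¬V is true.
  12. (U ∨ ¬S ∨ T) — T is true.
  13. (U ∨ R ∨ Q) — R is true.
  14. (¬U ∨ ¬R ∨ ¬T) — ¬U is true.
  15. (W ∨ V ∨ ¬R) — W is true.
  16. (¬P ∨ ¬S ∨ U) — ¬P is true.
  17. (¬Q ∨ U ∨ ¬W) — ¬Q is true.
  18. (U ∨ ¬W ∨ ¬V) — ¬V is true.
  19. (V ∨ ¬U) — ¬U is true.
  20. (¬S ∨ ¬Q) — ¬Q is true.
  21. (R ∨ ¬P ∨ ¬W) — R is true.
  22. (T ∨ ¬R) — T is true.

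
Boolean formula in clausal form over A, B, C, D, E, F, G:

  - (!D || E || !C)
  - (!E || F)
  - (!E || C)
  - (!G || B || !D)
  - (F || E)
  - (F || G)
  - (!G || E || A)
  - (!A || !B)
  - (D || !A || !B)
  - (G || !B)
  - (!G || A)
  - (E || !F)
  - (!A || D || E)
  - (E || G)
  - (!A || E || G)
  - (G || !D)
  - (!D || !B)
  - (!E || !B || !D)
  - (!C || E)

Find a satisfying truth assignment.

A = True, B = False, C = True, D = False, E = True, F = True, G = False

Check each clause:
  1. (!C || E || !D) — !D is true.
  2. (!E || F) — F is true.
  3. (!E || C) — C is true.
  4. (B || !D || !G) — !G is true.
  5. (E || F) — E is true.
  6. (F || G) — F is true.
  7. (A || !G || E) — !G is true.
  8. (!A || !B) — !B is true.
  9. (!B || !A || D) — !B is true.
  10. (!B || G) — !B is true.
  11. (A || !G) — A is true.
  12. (!F || E) — E is true.
  13. (D || !A || E) — E is true.
  14. (G || E) — E is true.
  15. (G || !A || E) — E is true.
  16. (!D || G) — !D is true.
  17. (!B || !D) — !D is true.
  18. (!D || !B || !E) — !D is true.
  19. (E || !C) — E is true.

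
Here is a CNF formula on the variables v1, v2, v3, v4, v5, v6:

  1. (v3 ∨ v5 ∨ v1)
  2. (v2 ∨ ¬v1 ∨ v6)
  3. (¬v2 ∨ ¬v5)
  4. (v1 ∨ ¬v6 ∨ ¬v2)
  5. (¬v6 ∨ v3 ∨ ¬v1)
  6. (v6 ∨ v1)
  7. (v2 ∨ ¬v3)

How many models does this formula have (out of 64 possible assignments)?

8

Case analysis on v1 and v2:
  v1=T, v2=T: v4 free; 3 ways for (v3,v5,v6) × 2^1 = 6.
  v1=T, v2=F: a clause becomes empty — 0.
  v1=F, v2=T: a clause becomes empty — 0.
  v1=F, v2=F: remaining (v3,v4,v5,v6) ∈ {(F,F,T,T); (F,T,T,T)} — 2.
Total: 6 + 0 + 0 + 2 = 8.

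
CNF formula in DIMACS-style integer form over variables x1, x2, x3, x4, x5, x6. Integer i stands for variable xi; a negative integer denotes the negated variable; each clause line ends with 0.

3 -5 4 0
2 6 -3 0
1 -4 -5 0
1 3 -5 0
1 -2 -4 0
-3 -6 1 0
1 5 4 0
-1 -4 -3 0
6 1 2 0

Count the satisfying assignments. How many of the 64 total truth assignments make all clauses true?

Case analysis on x1 and x3:
  x1=T, x3=T: x5 free; 3 ways for (x2,x4,x6) × 2^1 = 6.
  x1=T, x3=F: x2, x6 free; 3 ways for (x4,x5) × 2^2 = 12.
  x1=F, x3=T: remaining (x2,x4,x5,x6) ∈ {(T,F,T,F)} — 1.
  x1=F, x3=F: remaining (x2,x4,x5,x6) ∈ {(F,T,F,T)} — 1.
Total: 6 + 12 + 1 + 1 = 20.

20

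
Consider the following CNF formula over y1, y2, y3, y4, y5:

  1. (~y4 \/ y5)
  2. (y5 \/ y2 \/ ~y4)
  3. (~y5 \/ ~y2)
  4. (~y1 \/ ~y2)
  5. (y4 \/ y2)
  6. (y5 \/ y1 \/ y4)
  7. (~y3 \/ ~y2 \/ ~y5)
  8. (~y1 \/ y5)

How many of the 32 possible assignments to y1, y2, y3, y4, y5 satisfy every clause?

The models are:
  y1=F y2=F y3=F y4=T y5=T
  y1=F y2=F y3=T y4=T y5=T
  y1=T y2=F y3=F y4=T y5=T
  y1=T y2=F y3=T y4=T y5=T
Count: 4.

4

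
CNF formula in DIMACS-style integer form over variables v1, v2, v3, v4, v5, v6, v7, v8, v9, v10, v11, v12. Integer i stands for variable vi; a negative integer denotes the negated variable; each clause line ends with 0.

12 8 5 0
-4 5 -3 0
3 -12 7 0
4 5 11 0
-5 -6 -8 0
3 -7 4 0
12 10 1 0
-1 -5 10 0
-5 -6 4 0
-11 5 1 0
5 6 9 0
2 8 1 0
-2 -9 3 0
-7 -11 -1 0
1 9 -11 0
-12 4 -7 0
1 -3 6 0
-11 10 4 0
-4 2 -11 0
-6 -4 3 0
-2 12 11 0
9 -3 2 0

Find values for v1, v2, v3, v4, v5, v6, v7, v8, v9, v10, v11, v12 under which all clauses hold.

v1 = 0, v2 = 1, v3 = 1, v4 = 1, v5 = 1, v6 = 1, v7 = 1, v8 = 0, v9 = 1, v10 = 0, v11 = 0, v12 = 1

Branch on v1: take v1 = False.
Branch on v2: take v2 = True.
The remaining clauses are satisfied by v3 = True, v4 = True, v5 = True, v6 = True, v7 = True, v8 = False, v9 = True, v10 = False, v11 = False, v12 = True.
Check each clause:
  1. {v5, v12, v8} — v12 is true.
  2. {v5, ¬v4, ¬v3} — v5 is true.
  3. {v7, v3, ¬v12} — v3 is true.
  4. {v5, v4, v11} — v4 is true.
  5. {¬v5, ¬v8, ¬v6} — ¬v8 is true.
  6. {v3, ¬v7, v4} — v3 is true.
  7. {v1, v12, v10} — v12 is true.
  8. {¬v5, ¬v1, v10} — ¬v1 is true.
  9. {¬v5, ¬v6, v4} — v4 is true.
  10. {v5, v1, ¬v11} — ¬v11 is true.
  11. {v5, v6, v9} — v9 is true.
  12. {v1, v8, v2} — v2 is true.
  13. {v3, ¬v9, ¬v2} — v3 is true.
  14. {¬v7, ¬v1, ¬v11} — ¬v11 is true.
  15. {¬v11, v1, v9} — ¬v11 is true.
  16. {¬v7, v4, ¬v12} — v4 is true.
  17. {v1, ¬v3, v6} — v6 is true.
  18. {v4, ¬v11, v10} — v4 is true.
  19. {¬v4, ¬v11, v2} — v2 is true.
  20. {¬v6, v3, ¬v4} — v3 is true.
  21. {v12, v11, ¬v2} — v12 is true.
  22. {¬v3, v2, v9} — v9 is true.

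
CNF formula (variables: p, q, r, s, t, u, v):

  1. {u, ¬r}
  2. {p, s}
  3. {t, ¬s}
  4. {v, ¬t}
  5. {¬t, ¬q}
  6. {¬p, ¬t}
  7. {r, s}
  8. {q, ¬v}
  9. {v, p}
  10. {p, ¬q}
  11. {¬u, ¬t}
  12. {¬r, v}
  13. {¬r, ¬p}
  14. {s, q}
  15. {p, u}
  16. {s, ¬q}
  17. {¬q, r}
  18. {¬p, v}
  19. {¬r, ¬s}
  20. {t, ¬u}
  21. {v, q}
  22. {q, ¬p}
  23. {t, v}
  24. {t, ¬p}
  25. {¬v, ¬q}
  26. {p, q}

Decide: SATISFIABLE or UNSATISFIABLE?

UNSATISFIABLE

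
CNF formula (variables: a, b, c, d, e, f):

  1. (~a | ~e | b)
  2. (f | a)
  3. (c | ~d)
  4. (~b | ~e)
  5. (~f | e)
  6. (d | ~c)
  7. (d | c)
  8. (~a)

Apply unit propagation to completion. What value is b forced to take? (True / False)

(~a) stands alone — a = False.
From (a | f) and a = False: f = True.
(~f | e) with f = True leaves only e, so e = True.
In (~b | ~e), ~e is now false; ~b must hold, so b = False.

False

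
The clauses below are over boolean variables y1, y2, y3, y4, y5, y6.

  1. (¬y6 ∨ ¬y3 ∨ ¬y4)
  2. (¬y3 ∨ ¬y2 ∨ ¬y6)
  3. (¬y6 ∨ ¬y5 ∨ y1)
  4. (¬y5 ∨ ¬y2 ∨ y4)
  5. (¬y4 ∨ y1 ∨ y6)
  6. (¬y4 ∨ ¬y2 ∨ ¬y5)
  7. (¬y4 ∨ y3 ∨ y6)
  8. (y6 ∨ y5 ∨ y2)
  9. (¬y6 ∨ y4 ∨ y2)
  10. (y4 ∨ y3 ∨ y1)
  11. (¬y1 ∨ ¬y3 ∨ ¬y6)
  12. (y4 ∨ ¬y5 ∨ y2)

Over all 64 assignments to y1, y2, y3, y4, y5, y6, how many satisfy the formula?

11

Split on y4, then y6.
  y4=T, y6=T: 5 of the 16 assignments to (y1,y2,y3,y5) work.
  y4=T, y6=F: remaining (y1,y2,y3,y5) ∈ {(T,F,T,T); (T,T,T,F)} — 2.
  y4=F, y6=T: remaining (y1,y2,y3,y5) ∈ {(T,T,F,F)} — 1.
  y4=F, y6=F: remaining (y1,y2,y3,y5) ∈ {(F,T,T,F); (T,T,F,F); (T,T,T,F)} — 3.
Total: 5 + 2 + 1 + 3 = 11.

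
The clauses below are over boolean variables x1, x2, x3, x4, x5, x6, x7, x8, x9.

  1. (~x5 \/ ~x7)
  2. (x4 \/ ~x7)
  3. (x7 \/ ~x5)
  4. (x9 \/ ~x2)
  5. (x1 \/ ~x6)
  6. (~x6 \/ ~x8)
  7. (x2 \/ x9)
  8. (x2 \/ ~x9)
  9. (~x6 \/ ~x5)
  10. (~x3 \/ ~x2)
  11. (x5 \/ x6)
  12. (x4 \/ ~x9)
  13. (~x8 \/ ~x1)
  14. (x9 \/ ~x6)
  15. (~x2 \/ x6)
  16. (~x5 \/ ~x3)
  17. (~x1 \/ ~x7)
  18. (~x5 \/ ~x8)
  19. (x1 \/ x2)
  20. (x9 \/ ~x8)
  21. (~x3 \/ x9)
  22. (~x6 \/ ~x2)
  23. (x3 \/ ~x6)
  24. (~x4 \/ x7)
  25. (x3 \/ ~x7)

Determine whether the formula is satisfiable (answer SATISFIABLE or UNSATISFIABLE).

x6 = True:
  propagation gives x1=True, x8=False, x5=False, x9=True; an empty clause results — contradiction.
x6 = False:
  propagation gives x5=True, x7=False; an empty clause results — contradiction.
Every branch closes, so no satisfying assignment exists.

UNSATISFIABLE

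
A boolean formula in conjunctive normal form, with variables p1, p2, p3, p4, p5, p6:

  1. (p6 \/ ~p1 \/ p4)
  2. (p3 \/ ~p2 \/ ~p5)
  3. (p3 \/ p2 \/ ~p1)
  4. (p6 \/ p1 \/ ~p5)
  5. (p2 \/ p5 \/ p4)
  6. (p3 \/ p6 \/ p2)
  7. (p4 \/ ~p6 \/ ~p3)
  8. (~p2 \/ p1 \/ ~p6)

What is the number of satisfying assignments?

21

Case analysis on p2 and p6:
  p2=1, p6=1: remaining (p1,p3,p4,p5) ∈ {(1,0,0,0); (1,0,1,0); (1,1,1,0); (1,1,1,1)} — 4.
  p2=1, p6=0: 7 of the 16 assignments to (p1,p3,p4,p5) work.
  p2=0, p6=1: 7 of the 16 assignments to (p1,p3,p4,p5) work.
  p2=0, p6=0: remaining (p1,p3,p4,p5) ∈ {(0,1,1,0); (1,1,1,0); (1,1,1,1)} — 3.
Total: 4 + 7 + 7 + 3 = 21.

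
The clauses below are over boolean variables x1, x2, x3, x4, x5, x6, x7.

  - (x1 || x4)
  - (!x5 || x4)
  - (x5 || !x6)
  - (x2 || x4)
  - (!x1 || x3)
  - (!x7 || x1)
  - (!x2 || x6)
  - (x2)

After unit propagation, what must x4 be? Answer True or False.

True

Unit clause (x2) sets x2 = True.
In (x6 || !x2), !x2 is now false; x6 must hold, so x6 = True.
(!x6 || x5): since x6 = True, the clause reduces to (x5). x5 = True.
In (!x5 || x4), !x5 is now false; x4 must hold, so x4 = True.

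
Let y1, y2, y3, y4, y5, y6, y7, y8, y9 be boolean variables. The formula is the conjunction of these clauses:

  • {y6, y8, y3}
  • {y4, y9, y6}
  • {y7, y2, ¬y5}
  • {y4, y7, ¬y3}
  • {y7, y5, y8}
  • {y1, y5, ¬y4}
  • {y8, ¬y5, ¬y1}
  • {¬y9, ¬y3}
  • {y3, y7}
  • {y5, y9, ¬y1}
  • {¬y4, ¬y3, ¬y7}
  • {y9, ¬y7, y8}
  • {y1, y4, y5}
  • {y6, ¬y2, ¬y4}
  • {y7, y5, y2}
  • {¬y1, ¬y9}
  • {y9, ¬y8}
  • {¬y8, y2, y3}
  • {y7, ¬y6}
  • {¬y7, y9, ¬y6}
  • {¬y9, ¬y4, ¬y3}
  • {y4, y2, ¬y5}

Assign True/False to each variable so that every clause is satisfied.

y1=F, y2=T, y3=F, y4=T, y5=T, y6=T, y7=T, y8=T, y9=T

Check each clause:
  1. {y3, y6, y8} — y8 is true.
  2. {y6, y4, y9} — y9 is true.
  3. {¬y5, y7, y2} — y2 is true.
  4. {y7, ¬y3, y4} — y4 is true.
  5. {y5, y8, y7} — y8 is true.
  6. {y1, y5, ¬y4} — y5 is true.
  7. {¬y1, y8, ¬y5} — y8 is true.
  8. {¬y3, ¬y9} — ¬y3 is true.
  9. {y3, y7} — y7 is true.
  10. {¬y1, y9, y5} — y9 is true.
  11. {¬y7, ¬y3, ¬y4} — ¬y3 is true.
  12. {y9, ¬y7, y8} — y8 is true.
  13. {y1, y5, y4} — y4 is true.
  14. {¬y2, y6, ¬y4} — y6 is true.
  15. {y2, y5, y7} — y2 is true.
  16. {¬y1, ¬y9} — ¬y1 is true.
  17. {y9, ¬y8} — y9 is true.
  18. {y3, ¬y8, y2} — y2 is true.
  19. {y7, ¬y6} — y7 is true.
  20. {¬y7, y9, ¬y6} — y9 is true.
  21. {¬y4, ¬y9, ¬y3} — ¬y3 is true.
  22. {¬y5, y4, y2} — y2 is true.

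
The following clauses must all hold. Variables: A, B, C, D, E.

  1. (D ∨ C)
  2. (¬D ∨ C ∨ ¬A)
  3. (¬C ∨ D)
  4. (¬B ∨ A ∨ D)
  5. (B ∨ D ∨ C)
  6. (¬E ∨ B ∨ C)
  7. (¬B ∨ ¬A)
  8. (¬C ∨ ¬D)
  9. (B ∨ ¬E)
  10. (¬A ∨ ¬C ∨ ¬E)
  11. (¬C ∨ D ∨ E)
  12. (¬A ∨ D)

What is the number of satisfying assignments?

3

Satisfying assignments:
  A=F B=F C=F D=T E=F
  A=F B=T C=F D=T E=F
  A=F B=T C=F D=T E=T
That's 3 in total.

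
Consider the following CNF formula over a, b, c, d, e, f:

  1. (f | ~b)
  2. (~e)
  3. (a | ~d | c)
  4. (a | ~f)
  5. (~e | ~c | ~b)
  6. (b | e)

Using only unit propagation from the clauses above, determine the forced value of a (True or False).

Unit clause (~e) sets e = False.
(e | b) with e = False leaves only b, so b = True.
(~b | f) with b = True leaves only f, so f = True.
(~f | a): since f = True, the clause reduces to (a). a = True.

True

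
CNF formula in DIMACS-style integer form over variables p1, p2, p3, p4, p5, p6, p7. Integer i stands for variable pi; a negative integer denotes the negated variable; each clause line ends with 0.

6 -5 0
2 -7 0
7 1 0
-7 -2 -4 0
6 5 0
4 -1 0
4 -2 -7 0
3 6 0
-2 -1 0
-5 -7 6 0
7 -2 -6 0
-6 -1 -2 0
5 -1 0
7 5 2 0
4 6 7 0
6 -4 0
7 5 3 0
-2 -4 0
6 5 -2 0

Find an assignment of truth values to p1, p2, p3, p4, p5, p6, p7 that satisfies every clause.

Pure literal: p3 appears only positively; assign p3 = True.
Try p1 = True.
  then p4 is forced to True.
  then p2 is forced to False.
  then p7 is forced to False.
  then p5 is forced to True.
  then p6 is forced to True.

p1 = True, p2 = False, p3 = True, p4 = True, p5 = True, p6 = True, p7 = False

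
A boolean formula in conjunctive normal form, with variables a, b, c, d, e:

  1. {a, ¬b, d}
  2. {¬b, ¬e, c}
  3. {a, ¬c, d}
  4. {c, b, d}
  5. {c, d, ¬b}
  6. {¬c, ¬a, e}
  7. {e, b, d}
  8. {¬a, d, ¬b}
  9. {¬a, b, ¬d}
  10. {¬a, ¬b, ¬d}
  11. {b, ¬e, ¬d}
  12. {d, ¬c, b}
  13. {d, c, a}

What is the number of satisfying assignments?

Satisfying assignments:
  a=F b=F c=F d=T e=F
  a=F b=F c=T d=T e=F
  a=F b=T c=F d=T e=F
  a=F b=T c=T d=T e=F
  a=F b=T c=T d=T e=T
That's 5 in total.

5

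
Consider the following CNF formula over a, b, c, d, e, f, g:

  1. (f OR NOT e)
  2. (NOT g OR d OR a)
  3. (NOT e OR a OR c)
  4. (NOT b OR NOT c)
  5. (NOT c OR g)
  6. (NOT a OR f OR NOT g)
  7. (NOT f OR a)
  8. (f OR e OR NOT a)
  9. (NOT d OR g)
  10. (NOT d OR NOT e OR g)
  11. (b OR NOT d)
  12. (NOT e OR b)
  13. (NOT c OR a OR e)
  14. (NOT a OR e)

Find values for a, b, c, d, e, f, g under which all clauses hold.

Try a = False.
  then f is forced to False.
  then e is forced to False.
  then c is forced to False.
Set b = True and propagate.
Set d = False and propagate.
  then g is forced to False.
Every clause has at least one true literal under this assignment.

a=F  b=T  c=F  d=F  e=F  f=F  g=F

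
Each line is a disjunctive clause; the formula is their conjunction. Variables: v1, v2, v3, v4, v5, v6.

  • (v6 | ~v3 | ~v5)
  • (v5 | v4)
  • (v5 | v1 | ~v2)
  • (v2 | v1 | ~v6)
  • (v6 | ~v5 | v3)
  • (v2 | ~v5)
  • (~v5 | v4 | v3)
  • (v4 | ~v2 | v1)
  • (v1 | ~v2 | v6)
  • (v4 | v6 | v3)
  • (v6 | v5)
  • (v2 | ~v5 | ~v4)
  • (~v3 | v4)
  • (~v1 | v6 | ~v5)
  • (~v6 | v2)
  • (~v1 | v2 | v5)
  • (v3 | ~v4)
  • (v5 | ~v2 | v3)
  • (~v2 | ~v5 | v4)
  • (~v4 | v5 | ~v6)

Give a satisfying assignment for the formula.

v1 = False, v2 = True, v3 = True, v4 = True, v5 = True, v6 = True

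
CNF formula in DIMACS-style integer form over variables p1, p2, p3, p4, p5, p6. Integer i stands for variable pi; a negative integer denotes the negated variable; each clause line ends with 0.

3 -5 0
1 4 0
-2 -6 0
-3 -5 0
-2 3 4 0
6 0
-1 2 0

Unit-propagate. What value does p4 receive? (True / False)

True

(p6) stands alone — p6 = True.
In (!p6 || !p2), !p6 is now false; !p2 must hold, so p2 = False.
(p2 || !p1) with p2 = False leaves only !p1, so p1 = False.
In (p1 || p4), p1 is now false; p4 must hold, so p4 = True.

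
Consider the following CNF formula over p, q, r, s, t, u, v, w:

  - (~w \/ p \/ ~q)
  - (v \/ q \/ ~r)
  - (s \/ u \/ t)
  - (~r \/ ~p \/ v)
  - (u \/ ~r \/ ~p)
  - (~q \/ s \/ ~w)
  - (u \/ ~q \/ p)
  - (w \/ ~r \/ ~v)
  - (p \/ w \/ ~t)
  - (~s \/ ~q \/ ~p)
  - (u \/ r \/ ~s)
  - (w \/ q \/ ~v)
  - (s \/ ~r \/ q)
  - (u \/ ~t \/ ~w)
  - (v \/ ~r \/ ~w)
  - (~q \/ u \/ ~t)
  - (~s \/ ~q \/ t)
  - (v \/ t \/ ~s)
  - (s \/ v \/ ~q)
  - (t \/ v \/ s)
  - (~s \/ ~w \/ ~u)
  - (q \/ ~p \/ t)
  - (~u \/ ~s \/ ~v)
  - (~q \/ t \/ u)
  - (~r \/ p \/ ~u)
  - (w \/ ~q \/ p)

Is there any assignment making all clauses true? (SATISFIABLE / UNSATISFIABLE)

Set p = True and propagate.
Branch on q: take q = False.
  then t is forced to True.
Branch on r: take r = False.
The remaining clauses are satisfied by s = False, u = False, v = False, w = False.
So p=True, q=False, r=False, s=False, t=True, u=False, v=False, w=False is a satisfying assignment.

SATISFIABLE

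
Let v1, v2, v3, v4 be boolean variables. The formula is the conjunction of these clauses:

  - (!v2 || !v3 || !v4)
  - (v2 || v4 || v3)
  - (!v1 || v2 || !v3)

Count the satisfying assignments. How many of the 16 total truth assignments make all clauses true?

Case analysis on v2 and v3:
  v2=1, v3=1: remaining (v1,v4) ∈ {(0,0); (1,0)} — 2.
  v2=1, v3=0: remaining (v1,v4) ∈ {(0,0); (0,1); (1,0); (1,1)} — 4.
  v2=0, v3=1: remaining (v1,v4) ∈ {(0,0); (0,1)} — 2.
  v2=0, v3=0: remaining (v1,v4) ∈ {(0,1); (1,1)} — 2.
Total: 2 + 4 + 2 + 2 = 10.

10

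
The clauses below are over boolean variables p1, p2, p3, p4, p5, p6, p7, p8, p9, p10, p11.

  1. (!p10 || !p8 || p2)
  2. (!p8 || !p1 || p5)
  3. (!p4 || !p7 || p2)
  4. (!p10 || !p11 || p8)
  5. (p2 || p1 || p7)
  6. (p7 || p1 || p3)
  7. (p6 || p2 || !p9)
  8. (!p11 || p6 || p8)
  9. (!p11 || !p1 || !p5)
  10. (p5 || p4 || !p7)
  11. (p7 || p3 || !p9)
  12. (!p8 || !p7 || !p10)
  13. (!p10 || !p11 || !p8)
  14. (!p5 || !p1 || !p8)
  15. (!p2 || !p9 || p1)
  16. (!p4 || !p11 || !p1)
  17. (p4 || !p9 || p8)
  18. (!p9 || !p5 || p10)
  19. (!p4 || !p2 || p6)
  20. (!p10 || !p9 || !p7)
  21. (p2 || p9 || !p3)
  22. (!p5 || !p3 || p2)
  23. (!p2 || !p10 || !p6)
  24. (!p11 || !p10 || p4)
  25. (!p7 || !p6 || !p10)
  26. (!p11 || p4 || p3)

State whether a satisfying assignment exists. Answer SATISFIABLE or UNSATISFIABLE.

p11 occurs only negated in the remaining clauses — set p11 = False.
Try p1 = False.
For the remaining variables, p2 = True, p3 = True, p4 = False, p5 = True, p6 = True, p7 = False, p8 = True, p9 = False, p10 = False works.
Every clause has at least one true literal under this assignment.
So p1=F, p2=T, p3=T, p4=F, p5=T, p6=T, p7=F, p8=T, p9=F, p10=F, p11=F is a satisfying assignment.

SATISFIABLE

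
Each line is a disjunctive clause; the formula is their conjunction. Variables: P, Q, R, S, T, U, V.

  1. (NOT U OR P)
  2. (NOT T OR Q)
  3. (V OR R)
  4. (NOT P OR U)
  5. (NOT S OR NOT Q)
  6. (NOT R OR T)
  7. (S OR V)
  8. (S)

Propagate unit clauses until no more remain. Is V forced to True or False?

(S) stands alone — S = True.
(NOT S OR NOT Q): since S = True, the clause reduces to (NOT Q). Q = False.
From (NOT T OR Q) and Q = False: T = False.
(T OR NOT R) with T = False leaves only NOT R, so R = False.
In (V OR R), R is now false; V must hold, so V = True.

True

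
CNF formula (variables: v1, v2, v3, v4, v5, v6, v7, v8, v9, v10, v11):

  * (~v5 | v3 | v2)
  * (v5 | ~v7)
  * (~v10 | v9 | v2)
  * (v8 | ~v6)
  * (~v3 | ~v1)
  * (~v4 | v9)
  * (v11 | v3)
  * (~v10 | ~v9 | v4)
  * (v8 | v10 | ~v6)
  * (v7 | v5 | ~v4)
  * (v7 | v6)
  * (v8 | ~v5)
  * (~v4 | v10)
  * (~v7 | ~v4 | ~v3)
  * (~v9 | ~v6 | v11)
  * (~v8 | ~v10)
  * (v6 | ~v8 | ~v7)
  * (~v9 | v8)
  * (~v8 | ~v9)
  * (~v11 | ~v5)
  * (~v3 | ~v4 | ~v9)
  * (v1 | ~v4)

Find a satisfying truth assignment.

v1=F, v2=F, v3=T, v4=F, v5=F, v6=T, v7=F, v8=T, v9=F, v10=F, v11=F

Try v1 = False.
  then v4 is forced to False.
For the remaining variables, v2 = False, v3 = True, v5 = False, v6 = True, v7 = False, v8 = True, v9 = False, v10 = False, v11 = False works.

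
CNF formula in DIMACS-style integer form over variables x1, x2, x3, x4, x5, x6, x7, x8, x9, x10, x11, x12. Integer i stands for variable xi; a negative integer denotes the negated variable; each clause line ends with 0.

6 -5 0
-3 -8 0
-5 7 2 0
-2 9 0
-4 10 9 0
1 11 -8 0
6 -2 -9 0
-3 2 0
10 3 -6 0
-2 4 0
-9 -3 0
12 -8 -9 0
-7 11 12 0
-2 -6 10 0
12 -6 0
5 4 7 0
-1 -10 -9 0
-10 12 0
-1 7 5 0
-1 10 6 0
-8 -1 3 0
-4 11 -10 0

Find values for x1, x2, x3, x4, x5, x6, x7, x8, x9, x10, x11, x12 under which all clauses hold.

x1=0  x2=0  x3=0  x4=0  x5=0  x6=0  x7=1  x8=0  x9=0  x10=0  x11=0  x12=1

x8 occurs only negated in the remaining clauses — set x8 = False.
x12 occurs only positively in the remaining clauses — set x12 = True.
Try x1 = False.
For the remaining variables, x2 = False, x3 = False, x4 = False, x5 = False, x6 = False, x7 = True, x9 = False, x10 = False, x11 = False works.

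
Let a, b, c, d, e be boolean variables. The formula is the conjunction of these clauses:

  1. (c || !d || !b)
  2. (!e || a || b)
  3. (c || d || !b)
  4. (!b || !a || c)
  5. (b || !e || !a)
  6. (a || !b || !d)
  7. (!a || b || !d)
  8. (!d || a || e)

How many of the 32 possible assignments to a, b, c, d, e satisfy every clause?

10

Split on b, then a.
  b=T, a=T: remaining (c,d,e) ∈ {(T,F,F); (T,F,T); (T,T,F); (T,T,T)} — 4.
  b=T, a=F: remaining (c,d,e) ∈ {(T,F,F); (T,F,T)} — 2.
  b=F, a=T: remaining (c,d,e) ∈ {(F,F,F); (T,F,F)} — 2.
  b=F, a=F: remaining (c,d,e) ∈ {(F,F,F); (T,F,F)} — 2.
Total: 4 + 2 + 2 + 2 = 10.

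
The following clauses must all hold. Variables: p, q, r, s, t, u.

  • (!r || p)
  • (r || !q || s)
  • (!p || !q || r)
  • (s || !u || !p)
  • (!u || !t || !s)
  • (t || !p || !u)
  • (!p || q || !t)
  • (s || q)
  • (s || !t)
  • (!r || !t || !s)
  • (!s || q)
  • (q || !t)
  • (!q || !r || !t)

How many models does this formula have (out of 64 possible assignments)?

5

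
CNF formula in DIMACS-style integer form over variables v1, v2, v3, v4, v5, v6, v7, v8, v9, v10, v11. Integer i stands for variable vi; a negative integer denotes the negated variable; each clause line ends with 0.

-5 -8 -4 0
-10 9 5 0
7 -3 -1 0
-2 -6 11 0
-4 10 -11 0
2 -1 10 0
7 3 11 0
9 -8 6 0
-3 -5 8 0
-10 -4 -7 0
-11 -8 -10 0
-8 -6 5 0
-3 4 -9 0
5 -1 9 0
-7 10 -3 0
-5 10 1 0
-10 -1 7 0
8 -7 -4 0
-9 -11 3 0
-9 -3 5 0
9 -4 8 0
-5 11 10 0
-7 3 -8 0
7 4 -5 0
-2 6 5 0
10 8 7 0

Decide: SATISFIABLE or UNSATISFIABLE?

Try v1 = False.
Branch on v2: take v2 = False.
Try v3 = False.
The remaining clauses are satisfied by v4 = False, v5 = False, v6 = False, v7 = True, v8 = False, v9 = False, v10 = False, v11 = True.
So v1 = False, v2 = False, v3 = False, v4 = False, v5 = False, v6 = False, v7 = True, v8 = False, v9 = False, v10 = False, v11 = True is a satisfying assignment.

SATISFIABLE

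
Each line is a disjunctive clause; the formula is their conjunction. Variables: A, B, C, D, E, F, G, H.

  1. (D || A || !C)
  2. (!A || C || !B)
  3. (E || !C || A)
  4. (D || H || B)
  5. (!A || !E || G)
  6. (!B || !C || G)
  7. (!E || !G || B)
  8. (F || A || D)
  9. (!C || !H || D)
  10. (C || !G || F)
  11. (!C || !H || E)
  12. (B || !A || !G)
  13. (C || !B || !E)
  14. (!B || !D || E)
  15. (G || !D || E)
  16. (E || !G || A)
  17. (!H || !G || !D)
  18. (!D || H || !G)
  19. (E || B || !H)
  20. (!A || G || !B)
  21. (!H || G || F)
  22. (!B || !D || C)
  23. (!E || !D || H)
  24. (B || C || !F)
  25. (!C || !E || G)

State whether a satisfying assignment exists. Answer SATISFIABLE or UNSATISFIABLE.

Set A = False and propagate.
Branch on B: take B = True.
The remaining clauses are satisfied by C = False, D = False, E = False, F = True, G = False, H = False.
So A=0, B=1, C=0, D=0, E=0, F=1, G=0, H=0 is a satisfying assignment.

SATISFIABLE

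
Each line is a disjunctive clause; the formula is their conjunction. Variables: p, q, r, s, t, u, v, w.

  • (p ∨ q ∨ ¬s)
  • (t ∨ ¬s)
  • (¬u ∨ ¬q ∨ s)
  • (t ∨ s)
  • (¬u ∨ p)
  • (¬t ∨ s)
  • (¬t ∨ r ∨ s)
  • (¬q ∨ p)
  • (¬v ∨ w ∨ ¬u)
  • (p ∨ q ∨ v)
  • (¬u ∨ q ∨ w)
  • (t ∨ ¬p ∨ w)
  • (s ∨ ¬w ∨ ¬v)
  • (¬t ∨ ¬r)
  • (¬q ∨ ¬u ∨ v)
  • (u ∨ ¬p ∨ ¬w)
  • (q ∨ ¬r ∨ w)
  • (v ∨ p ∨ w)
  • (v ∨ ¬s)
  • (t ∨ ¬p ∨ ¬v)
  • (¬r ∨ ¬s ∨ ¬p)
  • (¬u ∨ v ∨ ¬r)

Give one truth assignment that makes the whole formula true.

Try p = True.
Branch on q: take q = False.
Set r = False and propagate.
The remaining clauses are satisfied by s = True, t = True, u = False, v = True, w = False.

p=True, q=False, r=False, s=True, t=True, u=False, v=True, w=False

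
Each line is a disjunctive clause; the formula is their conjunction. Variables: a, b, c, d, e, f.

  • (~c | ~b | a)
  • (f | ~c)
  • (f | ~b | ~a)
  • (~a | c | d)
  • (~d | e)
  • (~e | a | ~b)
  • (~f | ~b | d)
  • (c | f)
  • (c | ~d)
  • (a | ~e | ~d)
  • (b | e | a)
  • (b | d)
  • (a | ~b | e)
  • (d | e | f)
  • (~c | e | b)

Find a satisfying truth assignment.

a=T, b=T, c=T, d=T, e=T, f=T

Check each clause:
  1. (a | ~c | ~b) — a is true.
  2. (~c | f) — f is true.
  3. (~b | ~a | f) — f is true.
  4. (c | d | ~a) — c is true.
  5. (e | ~d) — e is true.
  6. (a | ~b | ~e) — a is true.
  7. (~b | d | ~f) — d is true.
  8. (c | f) — c is true.
  9. (c | ~d) — c is true.
  10. (a | ~d | ~e) — a is true.
  11. (a | b | e) — a is true.
  12. (d | b) — b is true.
  13. (a | ~b | e) — a is true.
  14. (f | d | e) — d is true.
  15. (e | b | ~c) — e is true.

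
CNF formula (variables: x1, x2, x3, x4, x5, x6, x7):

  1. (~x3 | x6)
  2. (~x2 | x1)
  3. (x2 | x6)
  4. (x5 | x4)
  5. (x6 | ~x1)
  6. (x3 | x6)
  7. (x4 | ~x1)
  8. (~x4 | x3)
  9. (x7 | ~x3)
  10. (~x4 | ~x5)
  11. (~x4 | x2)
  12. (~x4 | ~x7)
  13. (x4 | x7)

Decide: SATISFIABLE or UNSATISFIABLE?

SATISFIABLE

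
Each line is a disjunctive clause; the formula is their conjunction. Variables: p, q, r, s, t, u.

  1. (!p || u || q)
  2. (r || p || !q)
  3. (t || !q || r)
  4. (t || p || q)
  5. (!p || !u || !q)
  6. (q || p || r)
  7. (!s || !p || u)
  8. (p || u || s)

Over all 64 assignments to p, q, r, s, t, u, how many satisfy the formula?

20

Case analysis on p and q:
  p=T, q=T: remaining (r,s,t,u) ∈ {(F,F,T,F); (T,F,F,F); (T,F,T,F)} — 3.
  p=T, q=F: forces u=T; r, s, t free → 2^3 = 8.
  p=F, q=T: t free; 3 ways for (r,s,u) × 2^1 = 6.
  p=F, q=F: remaining (r,s,t,u) ∈ {(T,F,T,T); (T,T,T,F); (T,T,T,T)} — 3.
Total: 3 + 8 + 6 + 3 = 20.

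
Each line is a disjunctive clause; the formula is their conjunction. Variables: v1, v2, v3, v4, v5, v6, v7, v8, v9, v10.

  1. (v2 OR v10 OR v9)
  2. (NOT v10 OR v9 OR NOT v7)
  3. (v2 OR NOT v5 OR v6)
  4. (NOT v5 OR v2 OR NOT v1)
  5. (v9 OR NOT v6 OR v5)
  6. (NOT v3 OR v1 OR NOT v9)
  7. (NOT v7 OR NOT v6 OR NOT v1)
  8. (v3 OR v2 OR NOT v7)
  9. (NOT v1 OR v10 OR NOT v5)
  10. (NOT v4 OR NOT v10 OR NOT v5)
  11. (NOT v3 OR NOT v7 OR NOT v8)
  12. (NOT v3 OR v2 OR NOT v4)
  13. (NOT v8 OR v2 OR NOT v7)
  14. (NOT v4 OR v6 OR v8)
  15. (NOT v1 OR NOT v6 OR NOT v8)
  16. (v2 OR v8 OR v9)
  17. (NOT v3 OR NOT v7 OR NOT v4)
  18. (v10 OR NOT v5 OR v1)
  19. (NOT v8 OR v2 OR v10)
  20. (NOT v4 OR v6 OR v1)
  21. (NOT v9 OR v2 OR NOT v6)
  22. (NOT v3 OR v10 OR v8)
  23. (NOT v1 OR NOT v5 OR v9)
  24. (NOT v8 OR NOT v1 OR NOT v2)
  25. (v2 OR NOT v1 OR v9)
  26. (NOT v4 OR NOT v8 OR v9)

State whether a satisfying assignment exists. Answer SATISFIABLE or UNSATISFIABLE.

Pure literal: v4 appears only negated; assign v4 = False.
Pure literal: v7 appears only negated; assign v7 = False.
Try v1 = False.
For the remaining variables, v2 = True, v3 = False, v5 = False, v6 = False, v8 = True, v9 = False, v10 = False works.
So v1 = False, v2 = True, v3 = False, v4 = False, v5 = False, v6 = False, v7 = False, v8 = True, v9 = False, v10 = False is a satisfying assignment.

SATISFIABLE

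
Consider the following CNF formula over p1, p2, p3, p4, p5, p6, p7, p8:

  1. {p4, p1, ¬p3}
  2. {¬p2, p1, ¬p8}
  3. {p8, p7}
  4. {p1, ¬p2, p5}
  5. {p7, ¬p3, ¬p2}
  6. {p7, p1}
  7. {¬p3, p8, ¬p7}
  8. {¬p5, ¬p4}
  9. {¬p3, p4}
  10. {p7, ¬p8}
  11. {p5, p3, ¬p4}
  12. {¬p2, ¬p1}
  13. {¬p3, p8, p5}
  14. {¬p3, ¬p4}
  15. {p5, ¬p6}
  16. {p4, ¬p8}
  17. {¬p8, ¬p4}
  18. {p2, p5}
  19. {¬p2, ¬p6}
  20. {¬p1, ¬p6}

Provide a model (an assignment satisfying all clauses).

p1 = False, p2 = True, p3 = False, p4 = False, p5 = True, p6 = False, p7 = True, p8 = False

Check each clause:
  1. {p4, p1, ¬p3} — ¬p3 is true.
  2. {¬p8, p1, ¬p2} — ¬p8 is true.
  3. {p8, p7} — p7 is true.
  4. {p5, ¬p2, p1} — p5 is true.
  5. {¬p2, p7, ¬p3} — ¬p3 is true.
  6. {p7, p1} — p7 is true.
  7. {¬p7, p8, ¬p3} — ¬p3 is true.
  8. {¬p5, ¬p4} — ¬p4 is true.
  9. {¬p3, p4} — ¬p3 is true.
  10. {¬p8, p7} — ¬p8 is true.
  11. {p3, p5, ¬p4} — ¬p4 is true.
  12. {¬p1, ¬p2} — ¬p1 is true.
  13. {p5, ¬p3, p8} — ¬p3 is true.
  14. {¬p3, ¬p4} — ¬p4 is true.
  15. {p5, ¬p6} — ¬p6 is true.
  16. {¬p8, p4} — ¬p8 is true.
  17. {¬p4, ¬p8} — ¬p8 is true.
  18. {p5, p2} — p2 is true.
  19. {¬p6, ¬p2} — ¬p6 is true.
  20. {¬p6, ¬p1} — ¬p6 is true.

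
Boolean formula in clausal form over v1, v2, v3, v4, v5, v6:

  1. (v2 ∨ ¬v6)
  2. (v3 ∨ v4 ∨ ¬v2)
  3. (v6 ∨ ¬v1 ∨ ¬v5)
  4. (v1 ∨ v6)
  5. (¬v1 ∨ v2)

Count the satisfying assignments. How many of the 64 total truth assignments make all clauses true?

Case analysis on v1 and v2:
  v1=T, v2=T: 9 of the 16 assignments to (v3,v4,v5,v6) work.
  v1=T, v2=F: a clause becomes empty — 0.
  v1=F, v2=T: v5 free; 3 ways for (v3,v4,v6) × 2^1 = 6.
  v1=F, v2=F: a clause becomes empty — 0.
Total: 9 + 0 + 6 + 0 = 15.

15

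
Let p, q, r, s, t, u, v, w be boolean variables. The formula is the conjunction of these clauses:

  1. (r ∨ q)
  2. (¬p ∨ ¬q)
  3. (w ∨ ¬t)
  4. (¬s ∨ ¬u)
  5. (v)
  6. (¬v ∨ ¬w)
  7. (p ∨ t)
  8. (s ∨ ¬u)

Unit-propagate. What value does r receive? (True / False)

(v) is a unit clause: v = True.
From (¬v ∨ ¬w) and v = True: w = False.
In (w ∨ ¬t), w is now false; ¬t must hold, so t = False.
(p ∨ t) with t = False leaves only p, so p = True.
(¬p ∨ ¬q) with p = True leaves only ¬q, so q = False.
(r ∨ q) with q = False leaves only r, so r = True.

True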